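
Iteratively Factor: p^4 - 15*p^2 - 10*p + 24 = (p - 1)*(p^3 + p^2 - 14*p - 24) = (p - 4)*(p - 1)*(p^2 + 5*p + 6) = (p - 4)*(p - 1)*(p + 3)*(p + 2)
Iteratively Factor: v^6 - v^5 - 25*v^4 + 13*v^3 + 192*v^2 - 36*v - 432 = (v - 3)*(v^5 + 2*v^4 - 19*v^3 - 44*v^2 + 60*v + 144) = (v - 3)*(v - 2)*(v^4 + 4*v^3 - 11*v^2 - 66*v - 72) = (v - 3)*(v - 2)*(v + 2)*(v^3 + 2*v^2 - 15*v - 36) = (v - 4)*(v - 3)*(v - 2)*(v + 2)*(v^2 + 6*v + 9) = (v - 4)*(v - 3)*(v - 2)*(v + 2)*(v + 3)*(v + 3)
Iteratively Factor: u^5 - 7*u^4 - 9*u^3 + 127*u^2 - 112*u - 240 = (u - 3)*(u^4 - 4*u^3 - 21*u^2 + 64*u + 80) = (u - 4)*(u - 3)*(u^3 - 21*u - 20) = (u - 4)*(u - 3)*(u + 4)*(u^2 - 4*u - 5) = (u - 4)*(u - 3)*(u + 1)*(u + 4)*(u - 5)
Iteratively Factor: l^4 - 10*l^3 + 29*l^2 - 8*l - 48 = (l + 1)*(l^3 - 11*l^2 + 40*l - 48) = (l - 4)*(l + 1)*(l^2 - 7*l + 12) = (l - 4)*(l - 3)*(l + 1)*(l - 4)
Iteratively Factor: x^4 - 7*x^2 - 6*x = (x)*(x^3 - 7*x - 6) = x*(x - 3)*(x^2 + 3*x + 2) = x*(x - 3)*(x + 1)*(x + 2)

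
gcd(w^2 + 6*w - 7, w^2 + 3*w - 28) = w + 7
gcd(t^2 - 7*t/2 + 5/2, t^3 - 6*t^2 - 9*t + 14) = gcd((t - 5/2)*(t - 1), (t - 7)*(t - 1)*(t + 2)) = t - 1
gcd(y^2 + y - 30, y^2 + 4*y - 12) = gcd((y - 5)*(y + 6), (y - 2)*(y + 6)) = y + 6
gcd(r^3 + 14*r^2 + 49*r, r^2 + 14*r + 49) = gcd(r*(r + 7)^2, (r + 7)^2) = r^2 + 14*r + 49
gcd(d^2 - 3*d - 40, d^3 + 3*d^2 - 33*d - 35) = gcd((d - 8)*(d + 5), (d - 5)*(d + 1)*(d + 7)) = 1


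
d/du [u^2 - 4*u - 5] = 2*u - 4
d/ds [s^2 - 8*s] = 2*s - 8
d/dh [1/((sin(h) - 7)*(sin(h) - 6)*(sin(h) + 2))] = (-3*sin(h)^2 + 22*sin(h) - 16)*cos(h)/((sin(h) - 7)^2*(sin(h) - 6)^2*(sin(h) + 2)^2)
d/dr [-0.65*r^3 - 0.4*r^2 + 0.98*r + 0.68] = -1.95*r^2 - 0.8*r + 0.98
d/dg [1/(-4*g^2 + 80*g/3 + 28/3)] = 3*(3*g - 10)/(2*(-3*g^2 + 20*g + 7)^2)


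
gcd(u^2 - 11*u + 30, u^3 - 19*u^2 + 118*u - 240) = u^2 - 11*u + 30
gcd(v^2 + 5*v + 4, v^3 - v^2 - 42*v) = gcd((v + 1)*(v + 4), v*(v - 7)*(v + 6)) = 1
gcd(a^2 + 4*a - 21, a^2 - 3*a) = a - 3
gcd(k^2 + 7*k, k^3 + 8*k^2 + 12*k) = k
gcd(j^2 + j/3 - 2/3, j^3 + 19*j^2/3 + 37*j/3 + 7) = j + 1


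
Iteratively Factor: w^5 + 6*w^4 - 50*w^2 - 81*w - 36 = (w + 1)*(w^4 + 5*w^3 - 5*w^2 - 45*w - 36) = (w + 1)*(w + 4)*(w^3 + w^2 - 9*w - 9) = (w + 1)*(w + 3)*(w + 4)*(w^2 - 2*w - 3) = (w + 1)^2*(w + 3)*(w + 4)*(w - 3)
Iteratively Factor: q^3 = (q)*(q^2) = q^2*(q)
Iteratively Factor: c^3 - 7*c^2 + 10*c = (c - 5)*(c^2 - 2*c) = (c - 5)*(c - 2)*(c)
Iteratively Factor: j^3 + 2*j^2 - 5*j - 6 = (j + 1)*(j^2 + j - 6) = (j + 1)*(j + 3)*(j - 2)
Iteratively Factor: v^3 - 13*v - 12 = (v + 1)*(v^2 - v - 12) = (v - 4)*(v + 1)*(v + 3)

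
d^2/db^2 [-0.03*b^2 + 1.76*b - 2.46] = -0.0600000000000000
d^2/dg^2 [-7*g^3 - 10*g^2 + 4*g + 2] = -42*g - 20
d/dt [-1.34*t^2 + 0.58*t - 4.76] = 0.58 - 2.68*t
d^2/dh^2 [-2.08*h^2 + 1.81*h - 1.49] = -4.16000000000000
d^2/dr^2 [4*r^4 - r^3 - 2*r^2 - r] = 48*r^2 - 6*r - 4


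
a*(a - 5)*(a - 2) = a^3 - 7*a^2 + 10*a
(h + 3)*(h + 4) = h^2 + 7*h + 12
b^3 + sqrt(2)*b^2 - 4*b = b*(b - sqrt(2))*(b + 2*sqrt(2))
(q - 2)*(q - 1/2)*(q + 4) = q^3 + 3*q^2/2 - 9*q + 4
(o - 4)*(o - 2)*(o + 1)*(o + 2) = o^4 - 3*o^3 - 8*o^2 + 12*o + 16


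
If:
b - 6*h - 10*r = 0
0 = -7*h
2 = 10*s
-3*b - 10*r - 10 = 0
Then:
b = -5/2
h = 0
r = -1/4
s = 1/5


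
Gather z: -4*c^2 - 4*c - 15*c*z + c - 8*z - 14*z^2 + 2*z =-4*c^2 - 3*c - 14*z^2 + z*(-15*c - 6)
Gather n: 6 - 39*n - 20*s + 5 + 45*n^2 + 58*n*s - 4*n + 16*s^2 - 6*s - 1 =45*n^2 + n*(58*s - 43) + 16*s^2 - 26*s + 10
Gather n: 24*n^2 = 24*n^2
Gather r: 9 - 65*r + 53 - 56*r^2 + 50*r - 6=-56*r^2 - 15*r + 56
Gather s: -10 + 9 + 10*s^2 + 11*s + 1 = 10*s^2 + 11*s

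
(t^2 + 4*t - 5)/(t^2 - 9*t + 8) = (t + 5)/(t - 8)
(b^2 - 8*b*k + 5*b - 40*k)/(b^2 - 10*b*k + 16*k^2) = (b + 5)/(b - 2*k)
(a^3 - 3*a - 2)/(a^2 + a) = a - 1 - 2/a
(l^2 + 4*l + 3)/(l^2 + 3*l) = (l + 1)/l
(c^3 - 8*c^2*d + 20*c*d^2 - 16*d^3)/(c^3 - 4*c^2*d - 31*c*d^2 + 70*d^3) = (c^2 - 6*c*d + 8*d^2)/(c^2 - 2*c*d - 35*d^2)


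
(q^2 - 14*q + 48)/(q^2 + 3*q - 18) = (q^2 - 14*q + 48)/(q^2 + 3*q - 18)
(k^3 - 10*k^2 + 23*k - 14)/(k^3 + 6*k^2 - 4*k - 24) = (k^2 - 8*k + 7)/(k^2 + 8*k + 12)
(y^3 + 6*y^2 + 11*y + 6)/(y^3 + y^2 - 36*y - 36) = (y^2 + 5*y + 6)/(y^2 - 36)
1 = 1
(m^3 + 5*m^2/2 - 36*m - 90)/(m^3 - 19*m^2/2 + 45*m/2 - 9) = (2*m^2 + 17*m + 30)/(2*m^2 - 7*m + 3)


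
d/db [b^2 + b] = 2*b + 1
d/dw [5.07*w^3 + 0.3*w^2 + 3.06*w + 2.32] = 15.21*w^2 + 0.6*w + 3.06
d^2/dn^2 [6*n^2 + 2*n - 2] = 12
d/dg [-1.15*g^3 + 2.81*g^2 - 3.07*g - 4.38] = -3.45*g^2 + 5.62*g - 3.07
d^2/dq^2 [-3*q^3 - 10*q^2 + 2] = -18*q - 20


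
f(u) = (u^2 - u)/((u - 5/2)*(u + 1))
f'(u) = (2*u - 1)/((u - 5/2)*(u + 1)) - (u^2 - u)/((u - 5/2)*(u + 1)^2) - (u^2 - u)/((u - 5/2)^2*(u + 1))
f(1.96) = -1.18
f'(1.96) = -3.61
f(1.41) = -0.22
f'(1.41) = -0.80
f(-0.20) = -0.11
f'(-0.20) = 0.75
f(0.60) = 0.08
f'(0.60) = -0.07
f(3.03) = 2.88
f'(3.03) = -3.78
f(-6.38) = 0.99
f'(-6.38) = 0.01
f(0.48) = 0.08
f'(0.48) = -0.00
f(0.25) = 0.07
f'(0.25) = 0.15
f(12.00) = 1.07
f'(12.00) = -0.00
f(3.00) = 3.00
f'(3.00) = -4.25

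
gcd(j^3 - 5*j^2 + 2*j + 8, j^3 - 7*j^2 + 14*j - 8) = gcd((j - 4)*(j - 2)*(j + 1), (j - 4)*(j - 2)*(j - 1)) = j^2 - 6*j + 8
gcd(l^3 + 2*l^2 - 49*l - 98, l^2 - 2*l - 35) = l - 7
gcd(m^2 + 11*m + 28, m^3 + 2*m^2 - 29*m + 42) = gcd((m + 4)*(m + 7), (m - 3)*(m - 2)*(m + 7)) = m + 7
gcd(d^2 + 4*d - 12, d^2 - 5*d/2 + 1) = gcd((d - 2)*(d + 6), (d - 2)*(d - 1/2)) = d - 2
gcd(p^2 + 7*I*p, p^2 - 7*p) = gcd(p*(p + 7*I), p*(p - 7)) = p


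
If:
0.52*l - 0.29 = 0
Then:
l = 0.56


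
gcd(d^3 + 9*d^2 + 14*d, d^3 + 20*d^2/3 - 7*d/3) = d^2 + 7*d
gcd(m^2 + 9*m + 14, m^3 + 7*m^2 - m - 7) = m + 7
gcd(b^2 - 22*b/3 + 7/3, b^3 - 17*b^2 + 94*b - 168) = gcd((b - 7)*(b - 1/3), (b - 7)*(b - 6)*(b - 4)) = b - 7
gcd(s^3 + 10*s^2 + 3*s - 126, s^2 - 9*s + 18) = s - 3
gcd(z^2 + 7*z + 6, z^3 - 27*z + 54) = z + 6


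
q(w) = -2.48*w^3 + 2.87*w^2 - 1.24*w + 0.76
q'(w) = -7.44*w^2 + 5.74*w - 1.24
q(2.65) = -28.52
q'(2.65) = -38.28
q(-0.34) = 1.61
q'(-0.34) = -4.05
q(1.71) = -5.37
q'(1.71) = -13.18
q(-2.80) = 81.17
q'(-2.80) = -75.64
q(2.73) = -31.69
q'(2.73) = -41.02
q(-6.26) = 729.37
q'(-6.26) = -328.73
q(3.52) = -76.21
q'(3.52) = -73.22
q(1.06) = -0.28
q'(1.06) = -3.52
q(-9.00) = 2052.31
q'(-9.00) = -655.54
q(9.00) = -1585.85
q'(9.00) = -552.22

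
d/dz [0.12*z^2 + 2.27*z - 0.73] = 0.24*z + 2.27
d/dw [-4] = 0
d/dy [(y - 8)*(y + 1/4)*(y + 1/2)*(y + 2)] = 4*y^3 - 63*y^2/4 - 163*y/4 - 51/4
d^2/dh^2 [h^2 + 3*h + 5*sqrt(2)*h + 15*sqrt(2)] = 2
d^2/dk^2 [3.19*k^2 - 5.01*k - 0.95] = 6.38000000000000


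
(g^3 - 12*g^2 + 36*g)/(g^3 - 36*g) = (g - 6)/(g + 6)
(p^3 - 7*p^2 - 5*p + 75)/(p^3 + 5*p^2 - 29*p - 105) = (p - 5)/(p + 7)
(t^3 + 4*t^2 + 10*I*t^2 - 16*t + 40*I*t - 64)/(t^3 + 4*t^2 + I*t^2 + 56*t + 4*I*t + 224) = (t + 2*I)/(t - 7*I)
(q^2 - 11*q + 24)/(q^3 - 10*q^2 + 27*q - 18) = (q - 8)/(q^2 - 7*q + 6)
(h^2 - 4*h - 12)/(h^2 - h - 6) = (h - 6)/(h - 3)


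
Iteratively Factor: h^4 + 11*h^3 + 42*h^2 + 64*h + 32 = (h + 4)*(h^3 + 7*h^2 + 14*h + 8) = (h + 4)^2*(h^2 + 3*h + 2) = (h + 2)*(h + 4)^2*(h + 1)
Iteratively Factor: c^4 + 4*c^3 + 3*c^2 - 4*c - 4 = (c - 1)*(c^3 + 5*c^2 + 8*c + 4) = (c - 1)*(c + 2)*(c^2 + 3*c + 2) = (c - 1)*(c + 1)*(c + 2)*(c + 2)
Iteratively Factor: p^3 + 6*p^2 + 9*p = (p)*(p^2 + 6*p + 9) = p*(p + 3)*(p + 3)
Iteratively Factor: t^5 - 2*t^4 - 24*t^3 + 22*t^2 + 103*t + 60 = (t + 1)*(t^4 - 3*t^3 - 21*t^2 + 43*t + 60) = (t + 1)*(t + 4)*(t^3 - 7*t^2 + 7*t + 15) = (t - 5)*(t + 1)*(t + 4)*(t^2 - 2*t - 3) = (t - 5)*(t - 3)*(t + 1)*(t + 4)*(t + 1)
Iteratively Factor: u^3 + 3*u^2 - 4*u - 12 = (u - 2)*(u^2 + 5*u + 6) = (u - 2)*(u + 3)*(u + 2)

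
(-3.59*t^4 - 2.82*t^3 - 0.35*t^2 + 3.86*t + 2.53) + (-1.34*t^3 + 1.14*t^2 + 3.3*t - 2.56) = -3.59*t^4 - 4.16*t^3 + 0.79*t^2 + 7.16*t - 0.0300000000000002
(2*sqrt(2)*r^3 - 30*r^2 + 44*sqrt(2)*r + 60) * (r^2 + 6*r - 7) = 2*sqrt(2)*r^5 - 30*r^4 + 12*sqrt(2)*r^4 - 180*r^3 + 30*sqrt(2)*r^3 + 270*r^2 + 264*sqrt(2)*r^2 - 308*sqrt(2)*r + 360*r - 420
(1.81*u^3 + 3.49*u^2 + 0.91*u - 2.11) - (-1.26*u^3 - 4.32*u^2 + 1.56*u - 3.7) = 3.07*u^3 + 7.81*u^2 - 0.65*u + 1.59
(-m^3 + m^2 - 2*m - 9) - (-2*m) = -m^3 + m^2 - 9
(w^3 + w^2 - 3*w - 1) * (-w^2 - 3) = -w^5 - w^4 - 2*w^2 + 9*w + 3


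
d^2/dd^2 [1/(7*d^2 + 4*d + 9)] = 2*(-49*d^2 - 28*d + 4*(7*d + 2)^2 - 63)/(7*d^2 + 4*d + 9)^3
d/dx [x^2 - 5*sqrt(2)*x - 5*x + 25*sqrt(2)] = 2*x - 5*sqrt(2) - 5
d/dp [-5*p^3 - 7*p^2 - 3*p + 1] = -15*p^2 - 14*p - 3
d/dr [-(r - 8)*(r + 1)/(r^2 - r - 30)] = 2*(-3*r^2 + 22*r - 101)/(r^4 - 2*r^3 - 59*r^2 + 60*r + 900)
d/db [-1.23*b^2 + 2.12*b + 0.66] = 2.12 - 2.46*b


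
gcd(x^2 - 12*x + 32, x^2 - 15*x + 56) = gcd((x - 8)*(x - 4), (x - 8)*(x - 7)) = x - 8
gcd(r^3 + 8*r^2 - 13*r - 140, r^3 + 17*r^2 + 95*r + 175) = r^2 + 12*r + 35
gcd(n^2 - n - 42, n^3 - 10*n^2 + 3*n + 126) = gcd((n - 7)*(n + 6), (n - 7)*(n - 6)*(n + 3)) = n - 7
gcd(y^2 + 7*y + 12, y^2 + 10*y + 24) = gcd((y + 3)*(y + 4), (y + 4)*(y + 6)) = y + 4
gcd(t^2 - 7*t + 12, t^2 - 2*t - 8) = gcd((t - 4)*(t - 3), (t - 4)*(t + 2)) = t - 4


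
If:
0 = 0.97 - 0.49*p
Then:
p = 1.98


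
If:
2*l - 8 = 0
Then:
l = 4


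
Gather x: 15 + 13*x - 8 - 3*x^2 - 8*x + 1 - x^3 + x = -x^3 - 3*x^2 + 6*x + 8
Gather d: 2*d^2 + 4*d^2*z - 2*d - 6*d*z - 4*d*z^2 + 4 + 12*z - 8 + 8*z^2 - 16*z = d^2*(4*z + 2) + d*(-4*z^2 - 6*z - 2) + 8*z^2 - 4*z - 4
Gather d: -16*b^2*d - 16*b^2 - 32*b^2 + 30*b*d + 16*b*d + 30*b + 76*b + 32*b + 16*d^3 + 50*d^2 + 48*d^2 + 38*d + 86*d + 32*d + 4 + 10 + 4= -48*b^2 + 138*b + 16*d^3 + 98*d^2 + d*(-16*b^2 + 46*b + 156) + 18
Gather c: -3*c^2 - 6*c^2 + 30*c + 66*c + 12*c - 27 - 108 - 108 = -9*c^2 + 108*c - 243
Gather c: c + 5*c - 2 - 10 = 6*c - 12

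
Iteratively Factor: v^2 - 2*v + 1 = (v - 1)*(v - 1)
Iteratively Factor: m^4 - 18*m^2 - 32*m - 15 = (m + 3)*(m^3 - 3*m^2 - 9*m - 5) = (m + 1)*(m + 3)*(m^2 - 4*m - 5) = (m - 5)*(m + 1)*(m + 3)*(m + 1)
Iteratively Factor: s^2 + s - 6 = (s - 2)*(s + 3)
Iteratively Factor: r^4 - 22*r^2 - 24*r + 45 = (r - 1)*(r^3 + r^2 - 21*r - 45) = (r - 1)*(r + 3)*(r^2 - 2*r - 15) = (r - 1)*(r + 3)^2*(r - 5)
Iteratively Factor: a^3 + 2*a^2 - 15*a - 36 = (a + 3)*(a^2 - a - 12) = (a - 4)*(a + 3)*(a + 3)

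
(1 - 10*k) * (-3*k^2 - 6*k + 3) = 30*k^3 + 57*k^2 - 36*k + 3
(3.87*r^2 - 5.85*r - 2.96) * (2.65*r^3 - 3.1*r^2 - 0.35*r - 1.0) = 10.2555*r^5 - 27.4995*r^4 + 8.9365*r^3 + 7.3535*r^2 + 6.886*r + 2.96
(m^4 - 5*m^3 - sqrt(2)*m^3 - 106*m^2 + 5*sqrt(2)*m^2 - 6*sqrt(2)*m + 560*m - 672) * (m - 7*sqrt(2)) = m^5 - 8*sqrt(2)*m^4 - 5*m^4 - 92*m^3 + 40*sqrt(2)*m^3 + 490*m^2 + 736*sqrt(2)*m^2 - 3920*sqrt(2)*m - 588*m + 4704*sqrt(2)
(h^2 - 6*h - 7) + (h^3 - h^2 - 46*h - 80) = h^3 - 52*h - 87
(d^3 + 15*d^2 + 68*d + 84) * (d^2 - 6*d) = d^5 + 9*d^4 - 22*d^3 - 324*d^2 - 504*d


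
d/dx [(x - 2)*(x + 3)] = 2*x + 1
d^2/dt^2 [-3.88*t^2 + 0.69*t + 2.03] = -7.76000000000000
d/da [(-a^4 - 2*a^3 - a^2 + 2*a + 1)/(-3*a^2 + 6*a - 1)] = 2*(3*a^5 - 6*a^4 - 10*a^3 + 3*a^2 + 4*a - 4)/(9*a^4 - 36*a^3 + 42*a^2 - 12*a + 1)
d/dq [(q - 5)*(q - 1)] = 2*q - 6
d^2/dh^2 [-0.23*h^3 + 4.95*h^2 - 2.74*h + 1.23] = 9.9 - 1.38*h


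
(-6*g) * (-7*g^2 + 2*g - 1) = 42*g^3 - 12*g^2 + 6*g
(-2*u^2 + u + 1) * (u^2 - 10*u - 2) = -2*u^4 + 21*u^3 - 5*u^2 - 12*u - 2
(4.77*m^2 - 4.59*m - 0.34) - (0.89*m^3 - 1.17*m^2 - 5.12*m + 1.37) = -0.89*m^3 + 5.94*m^2 + 0.53*m - 1.71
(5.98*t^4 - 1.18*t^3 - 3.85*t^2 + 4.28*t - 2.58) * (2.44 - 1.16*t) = -6.9368*t^5 + 15.96*t^4 + 1.5868*t^3 - 14.3588*t^2 + 13.436*t - 6.2952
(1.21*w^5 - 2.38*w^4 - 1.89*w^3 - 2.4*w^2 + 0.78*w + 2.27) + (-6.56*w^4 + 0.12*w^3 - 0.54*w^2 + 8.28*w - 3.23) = 1.21*w^5 - 8.94*w^4 - 1.77*w^3 - 2.94*w^2 + 9.06*w - 0.96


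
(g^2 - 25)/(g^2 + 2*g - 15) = (g - 5)/(g - 3)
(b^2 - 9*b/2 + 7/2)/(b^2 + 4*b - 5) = (b - 7/2)/(b + 5)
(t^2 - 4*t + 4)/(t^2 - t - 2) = (t - 2)/(t + 1)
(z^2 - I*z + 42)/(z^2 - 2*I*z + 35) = (z + 6*I)/(z + 5*I)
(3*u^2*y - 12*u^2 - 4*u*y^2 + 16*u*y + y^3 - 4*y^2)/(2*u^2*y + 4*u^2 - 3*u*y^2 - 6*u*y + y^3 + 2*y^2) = (-3*u*y + 12*u + y^2 - 4*y)/(-2*u*y - 4*u + y^2 + 2*y)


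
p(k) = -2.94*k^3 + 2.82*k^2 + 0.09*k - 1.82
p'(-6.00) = -351.27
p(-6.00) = 734.20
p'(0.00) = 0.09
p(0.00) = -1.82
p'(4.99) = -191.39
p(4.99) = -296.45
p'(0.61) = 0.25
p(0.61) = -1.38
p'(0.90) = -1.98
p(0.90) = -1.60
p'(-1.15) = -18.06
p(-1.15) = 6.28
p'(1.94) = -22.16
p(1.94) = -12.50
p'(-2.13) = -51.94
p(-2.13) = 39.19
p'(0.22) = 0.90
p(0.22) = -1.70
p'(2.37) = -36.08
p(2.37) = -24.90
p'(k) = -8.82*k^2 + 5.64*k + 0.09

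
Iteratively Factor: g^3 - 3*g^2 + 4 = (g - 2)*(g^2 - g - 2) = (g - 2)^2*(g + 1)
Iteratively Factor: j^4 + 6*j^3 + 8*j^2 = (j + 4)*(j^3 + 2*j^2) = j*(j + 4)*(j^2 + 2*j) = j^2*(j + 4)*(j + 2)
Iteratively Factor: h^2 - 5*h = (h)*(h - 5)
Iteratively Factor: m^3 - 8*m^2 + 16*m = (m)*(m^2 - 8*m + 16) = m*(m - 4)*(m - 4)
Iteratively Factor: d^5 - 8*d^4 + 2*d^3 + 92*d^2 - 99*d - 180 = (d - 4)*(d^4 - 4*d^3 - 14*d^2 + 36*d + 45) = (d - 4)*(d + 1)*(d^3 - 5*d^2 - 9*d + 45) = (d - 4)*(d + 1)*(d + 3)*(d^2 - 8*d + 15) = (d - 4)*(d - 3)*(d + 1)*(d + 3)*(d - 5)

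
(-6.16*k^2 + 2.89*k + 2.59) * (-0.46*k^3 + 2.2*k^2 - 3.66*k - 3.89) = 2.8336*k^5 - 14.8814*k^4 + 27.7122*k^3 + 19.083*k^2 - 20.7215*k - 10.0751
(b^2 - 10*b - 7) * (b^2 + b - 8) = b^4 - 9*b^3 - 25*b^2 + 73*b + 56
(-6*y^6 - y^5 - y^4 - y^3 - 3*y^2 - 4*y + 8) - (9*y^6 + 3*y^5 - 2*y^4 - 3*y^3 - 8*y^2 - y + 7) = -15*y^6 - 4*y^5 + y^4 + 2*y^3 + 5*y^2 - 3*y + 1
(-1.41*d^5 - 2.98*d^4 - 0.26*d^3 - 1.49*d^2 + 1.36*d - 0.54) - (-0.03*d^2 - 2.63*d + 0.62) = -1.41*d^5 - 2.98*d^4 - 0.26*d^3 - 1.46*d^2 + 3.99*d - 1.16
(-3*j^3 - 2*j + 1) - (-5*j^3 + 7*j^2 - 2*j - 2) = 2*j^3 - 7*j^2 + 3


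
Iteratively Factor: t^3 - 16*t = (t)*(t^2 - 16) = t*(t + 4)*(t - 4)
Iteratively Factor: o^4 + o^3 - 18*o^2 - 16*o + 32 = (o + 4)*(o^3 - 3*o^2 - 6*o + 8) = (o - 4)*(o + 4)*(o^2 + o - 2) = (o - 4)*(o - 1)*(o + 4)*(o + 2)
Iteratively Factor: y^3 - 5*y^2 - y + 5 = (y - 1)*(y^2 - 4*y - 5) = (y - 1)*(y + 1)*(y - 5)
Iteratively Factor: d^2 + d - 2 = (d + 2)*(d - 1)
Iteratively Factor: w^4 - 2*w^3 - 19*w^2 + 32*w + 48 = (w - 4)*(w^3 + 2*w^2 - 11*w - 12) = (w - 4)*(w - 3)*(w^2 + 5*w + 4) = (w - 4)*(w - 3)*(w + 4)*(w + 1)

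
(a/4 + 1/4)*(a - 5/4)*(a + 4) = a^3/4 + 15*a^2/16 - 9*a/16 - 5/4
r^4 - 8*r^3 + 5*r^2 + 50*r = r*(r - 5)^2*(r + 2)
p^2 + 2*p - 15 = (p - 3)*(p + 5)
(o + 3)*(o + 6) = o^2 + 9*o + 18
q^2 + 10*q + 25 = (q + 5)^2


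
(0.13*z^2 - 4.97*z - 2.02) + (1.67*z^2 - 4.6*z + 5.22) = 1.8*z^2 - 9.57*z + 3.2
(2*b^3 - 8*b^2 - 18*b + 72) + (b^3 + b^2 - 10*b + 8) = 3*b^3 - 7*b^2 - 28*b + 80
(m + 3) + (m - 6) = 2*m - 3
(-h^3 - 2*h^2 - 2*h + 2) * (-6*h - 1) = 6*h^4 + 13*h^3 + 14*h^2 - 10*h - 2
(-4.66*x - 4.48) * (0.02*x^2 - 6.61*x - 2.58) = -0.0932*x^3 + 30.713*x^2 + 41.6356*x + 11.5584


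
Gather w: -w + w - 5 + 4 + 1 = 0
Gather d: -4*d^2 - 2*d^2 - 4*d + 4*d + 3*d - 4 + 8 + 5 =-6*d^2 + 3*d + 9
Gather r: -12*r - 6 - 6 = -12*r - 12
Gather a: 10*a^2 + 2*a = 10*a^2 + 2*a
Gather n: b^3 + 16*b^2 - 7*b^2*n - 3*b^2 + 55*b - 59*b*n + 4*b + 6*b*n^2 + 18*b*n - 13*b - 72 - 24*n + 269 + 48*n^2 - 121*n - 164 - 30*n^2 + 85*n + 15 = b^3 + 13*b^2 + 46*b + n^2*(6*b + 18) + n*(-7*b^2 - 41*b - 60) + 48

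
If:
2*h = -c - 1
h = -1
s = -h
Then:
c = 1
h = -1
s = 1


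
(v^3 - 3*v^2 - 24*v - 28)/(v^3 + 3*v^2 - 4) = (v - 7)/(v - 1)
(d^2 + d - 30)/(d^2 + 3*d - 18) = (d - 5)/(d - 3)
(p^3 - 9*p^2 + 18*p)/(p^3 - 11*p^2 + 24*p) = (p - 6)/(p - 8)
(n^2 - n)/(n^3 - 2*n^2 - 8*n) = (1 - n)/(-n^2 + 2*n + 8)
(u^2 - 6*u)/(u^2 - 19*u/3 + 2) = 3*u/(3*u - 1)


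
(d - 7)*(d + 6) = d^2 - d - 42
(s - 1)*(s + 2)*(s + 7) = s^3 + 8*s^2 + 5*s - 14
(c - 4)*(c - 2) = c^2 - 6*c + 8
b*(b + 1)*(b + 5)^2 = b^4 + 11*b^3 + 35*b^2 + 25*b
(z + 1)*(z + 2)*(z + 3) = z^3 + 6*z^2 + 11*z + 6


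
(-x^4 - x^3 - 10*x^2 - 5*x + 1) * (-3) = 3*x^4 + 3*x^3 + 30*x^2 + 15*x - 3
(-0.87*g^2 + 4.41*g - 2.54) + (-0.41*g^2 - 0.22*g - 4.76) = -1.28*g^2 + 4.19*g - 7.3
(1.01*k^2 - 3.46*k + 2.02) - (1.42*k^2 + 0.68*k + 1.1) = -0.41*k^2 - 4.14*k + 0.92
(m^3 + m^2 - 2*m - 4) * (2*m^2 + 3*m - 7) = 2*m^5 + 5*m^4 - 8*m^3 - 21*m^2 + 2*m + 28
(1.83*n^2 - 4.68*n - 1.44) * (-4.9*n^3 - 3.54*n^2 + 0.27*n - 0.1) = -8.967*n^5 + 16.4538*n^4 + 24.1173*n^3 + 3.651*n^2 + 0.0791999999999999*n + 0.144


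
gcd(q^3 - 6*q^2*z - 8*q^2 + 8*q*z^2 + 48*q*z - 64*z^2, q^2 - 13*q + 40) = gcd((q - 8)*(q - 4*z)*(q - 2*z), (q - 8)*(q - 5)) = q - 8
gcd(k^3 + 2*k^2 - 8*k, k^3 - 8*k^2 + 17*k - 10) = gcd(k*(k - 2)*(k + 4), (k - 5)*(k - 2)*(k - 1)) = k - 2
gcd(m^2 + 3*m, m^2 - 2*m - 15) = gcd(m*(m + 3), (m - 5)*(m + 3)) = m + 3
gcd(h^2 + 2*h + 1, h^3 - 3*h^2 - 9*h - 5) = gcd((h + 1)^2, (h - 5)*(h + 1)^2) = h^2 + 2*h + 1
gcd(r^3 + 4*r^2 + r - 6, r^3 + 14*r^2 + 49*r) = 1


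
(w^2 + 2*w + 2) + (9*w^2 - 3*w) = 10*w^2 - w + 2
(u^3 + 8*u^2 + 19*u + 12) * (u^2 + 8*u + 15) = u^5 + 16*u^4 + 98*u^3 + 284*u^2 + 381*u + 180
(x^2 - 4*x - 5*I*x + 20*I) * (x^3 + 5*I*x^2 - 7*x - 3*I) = x^5 - 4*x^4 + 18*x^3 - 72*x^2 + 32*I*x^2 - 15*x - 128*I*x + 60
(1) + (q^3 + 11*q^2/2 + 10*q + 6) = q^3 + 11*q^2/2 + 10*q + 7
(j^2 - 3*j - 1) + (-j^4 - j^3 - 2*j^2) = -j^4 - j^3 - j^2 - 3*j - 1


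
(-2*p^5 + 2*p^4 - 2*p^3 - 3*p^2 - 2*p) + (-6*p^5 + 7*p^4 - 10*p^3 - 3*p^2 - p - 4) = -8*p^5 + 9*p^4 - 12*p^3 - 6*p^2 - 3*p - 4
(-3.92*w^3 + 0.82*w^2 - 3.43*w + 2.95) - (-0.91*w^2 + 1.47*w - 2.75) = -3.92*w^3 + 1.73*w^2 - 4.9*w + 5.7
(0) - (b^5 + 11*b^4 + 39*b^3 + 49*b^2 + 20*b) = -b^5 - 11*b^4 - 39*b^3 - 49*b^2 - 20*b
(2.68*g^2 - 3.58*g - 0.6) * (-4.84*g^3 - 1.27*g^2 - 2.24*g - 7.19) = -12.9712*g^5 + 13.9236*g^4 + 1.4474*g^3 - 10.488*g^2 + 27.0842*g + 4.314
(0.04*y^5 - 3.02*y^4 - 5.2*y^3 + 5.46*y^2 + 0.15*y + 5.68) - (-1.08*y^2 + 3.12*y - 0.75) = 0.04*y^5 - 3.02*y^4 - 5.2*y^3 + 6.54*y^2 - 2.97*y + 6.43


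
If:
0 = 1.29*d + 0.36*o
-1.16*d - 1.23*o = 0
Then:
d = 0.00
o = 0.00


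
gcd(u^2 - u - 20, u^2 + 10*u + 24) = u + 4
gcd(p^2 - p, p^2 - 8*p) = p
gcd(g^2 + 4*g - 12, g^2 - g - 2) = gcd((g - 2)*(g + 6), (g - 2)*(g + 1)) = g - 2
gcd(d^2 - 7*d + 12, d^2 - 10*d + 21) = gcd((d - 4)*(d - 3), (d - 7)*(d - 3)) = d - 3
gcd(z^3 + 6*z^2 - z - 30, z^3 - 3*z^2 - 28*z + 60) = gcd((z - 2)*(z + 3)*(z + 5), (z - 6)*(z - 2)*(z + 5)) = z^2 + 3*z - 10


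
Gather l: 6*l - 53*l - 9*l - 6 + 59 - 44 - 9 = -56*l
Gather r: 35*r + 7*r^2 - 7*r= 7*r^2 + 28*r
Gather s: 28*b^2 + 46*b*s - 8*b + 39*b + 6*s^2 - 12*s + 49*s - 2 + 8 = 28*b^2 + 31*b + 6*s^2 + s*(46*b + 37) + 6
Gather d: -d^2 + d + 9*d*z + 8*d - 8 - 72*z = -d^2 + d*(9*z + 9) - 72*z - 8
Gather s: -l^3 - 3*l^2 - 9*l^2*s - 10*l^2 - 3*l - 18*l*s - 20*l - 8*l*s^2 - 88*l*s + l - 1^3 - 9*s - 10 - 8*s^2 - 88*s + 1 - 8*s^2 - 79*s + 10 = -l^3 - 13*l^2 - 22*l + s^2*(-8*l - 16) + s*(-9*l^2 - 106*l - 176)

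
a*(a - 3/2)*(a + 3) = a^3 + 3*a^2/2 - 9*a/2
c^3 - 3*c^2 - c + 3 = (c - 3)*(c - 1)*(c + 1)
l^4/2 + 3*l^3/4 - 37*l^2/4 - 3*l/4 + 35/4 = (l/2 + 1/2)*(l - 7/2)*(l - 1)*(l + 5)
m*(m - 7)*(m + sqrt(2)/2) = m^3 - 7*m^2 + sqrt(2)*m^2/2 - 7*sqrt(2)*m/2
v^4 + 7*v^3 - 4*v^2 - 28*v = v*(v - 2)*(v + 2)*(v + 7)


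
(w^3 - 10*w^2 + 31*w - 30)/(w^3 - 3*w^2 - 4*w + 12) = (w - 5)/(w + 2)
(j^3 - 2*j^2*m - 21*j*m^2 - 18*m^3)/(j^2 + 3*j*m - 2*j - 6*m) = (j^2 - 5*j*m - 6*m^2)/(j - 2)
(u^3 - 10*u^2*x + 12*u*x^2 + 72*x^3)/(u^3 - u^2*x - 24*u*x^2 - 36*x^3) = (u - 6*x)/(u + 3*x)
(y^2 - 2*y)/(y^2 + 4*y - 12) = y/(y + 6)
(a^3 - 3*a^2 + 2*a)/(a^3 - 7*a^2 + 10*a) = (a - 1)/(a - 5)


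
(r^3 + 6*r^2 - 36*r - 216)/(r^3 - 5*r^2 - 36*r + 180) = (r + 6)/(r - 5)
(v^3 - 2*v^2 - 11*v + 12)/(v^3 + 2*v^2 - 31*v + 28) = (v + 3)/(v + 7)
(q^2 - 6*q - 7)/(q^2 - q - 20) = (-q^2 + 6*q + 7)/(-q^2 + q + 20)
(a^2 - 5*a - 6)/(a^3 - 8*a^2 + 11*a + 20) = (a - 6)/(a^2 - 9*a + 20)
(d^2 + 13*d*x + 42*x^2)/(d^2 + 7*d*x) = (d + 6*x)/d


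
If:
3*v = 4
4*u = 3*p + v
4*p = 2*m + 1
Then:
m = 8*u/3 - 25/18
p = 4*u/3 - 4/9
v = 4/3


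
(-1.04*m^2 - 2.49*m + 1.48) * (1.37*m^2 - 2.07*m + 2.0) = -1.4248*m^4 - 1.2585*m^3 + 5.1019*m^2 - 8.0436*m + 2.96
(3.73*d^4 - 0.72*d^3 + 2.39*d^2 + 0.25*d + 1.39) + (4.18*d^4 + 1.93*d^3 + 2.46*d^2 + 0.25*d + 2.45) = 7.91*d^4 + 1.21*d^3 + 4.85*d^2 + 0.5*d + 3.84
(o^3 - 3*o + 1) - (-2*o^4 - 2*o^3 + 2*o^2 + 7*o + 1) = 2*o^4 + 3*o^3 - 2*o^2 - 10*o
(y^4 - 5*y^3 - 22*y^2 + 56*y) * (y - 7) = y^5 - 12*y^4 + 13*y^3 + 210*y^2 - 392*y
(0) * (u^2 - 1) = 0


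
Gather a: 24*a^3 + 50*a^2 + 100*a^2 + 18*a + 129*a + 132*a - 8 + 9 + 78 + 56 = 24*a^3 + 150*a^2 + 279*a + 135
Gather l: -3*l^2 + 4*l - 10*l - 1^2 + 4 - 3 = -3*l^2 - 6*l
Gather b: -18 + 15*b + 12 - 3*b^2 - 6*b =-3*b^2 + 9*b - 6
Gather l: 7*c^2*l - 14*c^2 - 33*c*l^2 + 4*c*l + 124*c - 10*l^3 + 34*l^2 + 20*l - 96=-14*c^2 + 124*c - 10*l^3 + l^2*(34 - 33*c) + l*(7*c^2 + 4*c + 20) - 96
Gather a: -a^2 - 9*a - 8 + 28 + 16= -a^2 - 9*a + 36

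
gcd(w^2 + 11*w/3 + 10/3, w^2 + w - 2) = w + 2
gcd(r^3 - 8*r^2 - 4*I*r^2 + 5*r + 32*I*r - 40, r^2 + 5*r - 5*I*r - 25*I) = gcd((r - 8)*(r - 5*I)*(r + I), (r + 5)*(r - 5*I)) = r - 5*I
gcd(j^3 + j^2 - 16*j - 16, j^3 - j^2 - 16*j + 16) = j^2 - 16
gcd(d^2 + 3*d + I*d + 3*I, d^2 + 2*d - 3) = d + 3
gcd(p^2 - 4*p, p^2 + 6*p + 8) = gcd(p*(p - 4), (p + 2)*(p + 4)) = 1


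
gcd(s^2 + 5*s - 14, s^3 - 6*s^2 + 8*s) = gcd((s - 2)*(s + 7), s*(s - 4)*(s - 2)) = s - 2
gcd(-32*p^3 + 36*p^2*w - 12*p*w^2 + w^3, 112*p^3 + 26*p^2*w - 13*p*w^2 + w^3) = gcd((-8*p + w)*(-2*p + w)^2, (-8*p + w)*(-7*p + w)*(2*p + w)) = 8*p - w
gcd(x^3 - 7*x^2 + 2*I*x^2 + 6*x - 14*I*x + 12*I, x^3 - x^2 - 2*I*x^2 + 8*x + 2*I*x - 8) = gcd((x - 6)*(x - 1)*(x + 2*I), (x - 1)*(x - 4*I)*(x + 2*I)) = x^2 + x*(-1 + 2*I) - 2*I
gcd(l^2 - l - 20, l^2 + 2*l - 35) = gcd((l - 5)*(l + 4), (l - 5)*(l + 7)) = l - 5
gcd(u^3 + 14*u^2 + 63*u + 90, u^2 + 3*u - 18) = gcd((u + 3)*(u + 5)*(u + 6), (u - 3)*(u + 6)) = u + 6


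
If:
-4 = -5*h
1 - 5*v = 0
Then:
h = 4/5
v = 1/5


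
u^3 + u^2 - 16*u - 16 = (u - 4)*(u + 1)*(u + 4)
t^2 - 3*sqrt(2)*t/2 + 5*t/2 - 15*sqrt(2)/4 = (t + 5/2)*(t - 3*sqrt(2)/2)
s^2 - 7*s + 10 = (s - 5)*(s - 2)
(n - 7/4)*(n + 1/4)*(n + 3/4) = n^3 - 3*n^2/4 - 25*n/16 - 21/64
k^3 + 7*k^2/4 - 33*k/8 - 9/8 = (k - 3/2)*(k + 1/4)*(k + 3)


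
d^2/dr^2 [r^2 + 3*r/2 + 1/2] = 2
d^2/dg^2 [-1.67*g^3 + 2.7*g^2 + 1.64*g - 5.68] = 5.4 - 10.02*g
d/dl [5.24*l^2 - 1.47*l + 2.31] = 10.48*l - 1.47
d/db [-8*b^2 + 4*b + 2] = 4 - 16*b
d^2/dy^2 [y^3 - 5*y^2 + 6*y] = 6*y - 10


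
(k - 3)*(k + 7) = k^2 + 4*k - 21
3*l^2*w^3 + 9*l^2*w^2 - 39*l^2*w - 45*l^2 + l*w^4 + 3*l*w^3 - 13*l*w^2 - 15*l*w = (3*l + w)*(w - 3)*(w + 5)*(l*w + l)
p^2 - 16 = (p - 4)*(p + 4)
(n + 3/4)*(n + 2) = n^2 + 11*n/4 + 3/2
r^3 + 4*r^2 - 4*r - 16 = (r - 2)*(r + 2)*(r + 4)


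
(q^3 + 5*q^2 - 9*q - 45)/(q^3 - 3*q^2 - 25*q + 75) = (q + 3)/(q - 5)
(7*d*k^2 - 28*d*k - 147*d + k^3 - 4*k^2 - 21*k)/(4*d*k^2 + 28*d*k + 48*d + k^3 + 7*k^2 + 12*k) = (7*d*k - 49*d + k^2 - 7*k)/(4*d*k + 16*d + k^2 + 4*k)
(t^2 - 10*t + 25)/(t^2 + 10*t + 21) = (t^2 - 10*t + 25)/(t^2 + 10*t + 21)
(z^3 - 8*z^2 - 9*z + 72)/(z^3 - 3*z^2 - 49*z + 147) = (z^2 - 5*z - 24)/(z^2 - 49)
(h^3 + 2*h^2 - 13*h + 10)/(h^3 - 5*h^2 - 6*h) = (-h^3 - 2*h^2 + 13*h - 10)/(h*(-h^2 + 5*h + 6))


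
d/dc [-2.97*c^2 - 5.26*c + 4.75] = -5.94*c - 5.26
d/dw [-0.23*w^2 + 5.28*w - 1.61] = 5.28 - 0.46*w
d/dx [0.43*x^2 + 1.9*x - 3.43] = 0.86*x + 1.9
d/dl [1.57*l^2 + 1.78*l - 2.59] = 3.14*l + 1.78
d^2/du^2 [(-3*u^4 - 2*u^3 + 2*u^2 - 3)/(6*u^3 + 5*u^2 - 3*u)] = 6*(u^6 + 9*u^5 - 207*u^4 - 236*u^3 - 21*u^2 + 45*u - 9)/(u^3*(216*u^6 + 540*u^5 + 126*u^4 - 415*u^3 - 63*u^2 + 135*u - 27))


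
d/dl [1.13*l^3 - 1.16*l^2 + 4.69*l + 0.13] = 3.39*l^2 - 2.32*l + 4.69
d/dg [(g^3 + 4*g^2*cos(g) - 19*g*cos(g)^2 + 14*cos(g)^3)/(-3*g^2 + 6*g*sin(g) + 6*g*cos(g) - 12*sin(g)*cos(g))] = (6*g^2*sin(g) - 2*g^2*cos(g) - g^2 + 4*g*sin(g) - 7*g*sin(2*g) - 12*g + 6*sin(2*g) + 35*cos(g)/2 - 7*cos(2*g)/2 - 7*cos(3*g)/2 - 7/2)/(3*(g - 2*sin(g))^2)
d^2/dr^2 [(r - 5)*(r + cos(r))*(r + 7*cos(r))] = -8*r^2*cos(r) - 32*r*sin(r) + 40*r*cos(r) - 14*r*cos(2*r) + 6*r + 80*sin(r) - 14*sin(2*r) + 16*cos(r) + 70*cos(2*r) - 10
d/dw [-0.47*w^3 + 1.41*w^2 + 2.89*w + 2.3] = -1.41*w^2 + 2.82*w + 2.89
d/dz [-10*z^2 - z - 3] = -20*z - 1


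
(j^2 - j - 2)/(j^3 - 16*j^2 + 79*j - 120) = (j^2 - j - 2)/(j^3 - 16*j^2 + 79*j - 120)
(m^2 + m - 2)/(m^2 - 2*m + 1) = (m + 2)/(m - 1)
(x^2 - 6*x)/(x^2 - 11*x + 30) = x/(x - 5)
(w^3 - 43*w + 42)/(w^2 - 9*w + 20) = (w^3 - 43*w + 42)/(w^2 - 9*w + 20)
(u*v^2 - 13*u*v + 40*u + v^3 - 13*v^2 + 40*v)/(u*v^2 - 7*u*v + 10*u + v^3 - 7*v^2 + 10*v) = (v - 8)/(v - 2)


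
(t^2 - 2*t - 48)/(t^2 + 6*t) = (t - 8)/t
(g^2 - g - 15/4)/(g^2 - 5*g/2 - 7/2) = (-4*g^2 + 4*g + 15)/(2*(-2*g^2 + 5*g + 7))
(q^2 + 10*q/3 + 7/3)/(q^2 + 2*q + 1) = (q + 7/3)/(q + 1)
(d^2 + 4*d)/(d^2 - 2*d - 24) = d/(d - 6)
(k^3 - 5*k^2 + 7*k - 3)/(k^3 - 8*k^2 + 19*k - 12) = (k - 1)/(k - 4)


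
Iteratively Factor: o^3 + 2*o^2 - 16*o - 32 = (o + 4)*(o^2 - 2*o - 8) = (o - 4)*(o + 4)*(o + 2)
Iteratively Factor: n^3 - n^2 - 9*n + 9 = (n + 3)*(n^2 - 4*n + 3) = (n - 1)*(n + 3)*(n - 3)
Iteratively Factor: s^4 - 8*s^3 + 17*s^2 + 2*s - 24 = (s - 2)*(s^3 - 6*s^2 + 5*s + 12) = (s - 2)*(s + 1)*(s^2 - 7*s + 12) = (s - 4)*(s - 2)*(s + 1)*(s - 3)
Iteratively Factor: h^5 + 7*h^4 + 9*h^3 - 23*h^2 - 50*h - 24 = (h + 3)*(h^4 + 4*h^3 - 3*h^2 - 14*h - 8) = (h + 1)*(h + 3)*(h^3 + 3*h^2 - 6*h - 8) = (h - 2)*(h + 1)*(h + 3)*(h^2 + 5*h + 4) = (h - 2)*(h + 1)*(h + 3)*(h + 4)*(h + 1)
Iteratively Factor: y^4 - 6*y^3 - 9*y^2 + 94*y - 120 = (y - 5)*(y^3 - y^2 - 14*y + 24) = (y - 5)*(y + 4)*(y^2 - 5*y + 6) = (y - 5)*(y - 3)*(y + 4)*(y - 2)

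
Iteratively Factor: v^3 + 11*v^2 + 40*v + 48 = (v + 4)*(v^2 + 7*v + 12) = (v + 4)^2*(v + 3)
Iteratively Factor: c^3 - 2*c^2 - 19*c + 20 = (c - 5)*(c^2 + 3*c - 4) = (c - 5)*(c + 4)*(c - 1)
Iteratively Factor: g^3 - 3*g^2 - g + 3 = (g - 3)*(g^2 - 1) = (g - 3)*(g + 1)*(g - 1)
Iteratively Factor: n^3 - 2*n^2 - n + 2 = (n - 2)*(n^2 - 1) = (n - 2)*(n + 1)*(n - 1)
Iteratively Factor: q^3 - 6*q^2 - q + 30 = (q - 3)*(q^2 - 3*q - 10) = (q - 3)*(q + 2)*(q - 5)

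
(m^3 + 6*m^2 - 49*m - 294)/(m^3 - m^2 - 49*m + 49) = (m + 6)/(m - 1)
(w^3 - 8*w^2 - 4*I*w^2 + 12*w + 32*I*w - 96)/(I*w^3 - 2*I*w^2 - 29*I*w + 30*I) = (-I*w^3 + w^2*(-4 + 8*I) + w*(32 - 12*I) + 96*I)/(w^3 - 2*w^2 - 29*w + 30)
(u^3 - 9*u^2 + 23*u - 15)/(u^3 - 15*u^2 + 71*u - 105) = (u - 1)/(u - 7)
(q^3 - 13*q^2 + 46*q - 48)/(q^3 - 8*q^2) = 1 - 5/q + 6/q^2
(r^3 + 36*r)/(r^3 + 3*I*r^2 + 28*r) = (r^2 + 36)/(r^2 + 3*I*r + 28)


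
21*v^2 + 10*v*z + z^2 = (3*v + z)*(7*v + z)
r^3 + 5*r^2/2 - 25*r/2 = r*(r - 5/2)*(r + 5)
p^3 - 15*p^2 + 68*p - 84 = (p - 7)*(p - 6)*(p - 2)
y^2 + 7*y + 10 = (y + 2)*(y + 5)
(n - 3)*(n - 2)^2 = n^3 - 7*n^2 + 16*n - 12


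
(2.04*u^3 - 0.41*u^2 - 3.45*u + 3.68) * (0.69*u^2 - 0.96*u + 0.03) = 1.4076*u^5 - 2.2413*u^4 - 1.9257*u^3 + 5.8389*u^2 - 3.6363*u + 0.1104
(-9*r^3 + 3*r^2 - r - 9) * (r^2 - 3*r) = -9*r^5 + 30*r^4 - 10*r^3 - 6*r^2 + 27*r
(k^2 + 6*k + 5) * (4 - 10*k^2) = -10*k^4 - 60*k^3 - 46*k^2 + 24*k + 20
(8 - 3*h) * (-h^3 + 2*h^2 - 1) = 3*h^4 - 14*h^3 + 16*h^2 + 3*h - 8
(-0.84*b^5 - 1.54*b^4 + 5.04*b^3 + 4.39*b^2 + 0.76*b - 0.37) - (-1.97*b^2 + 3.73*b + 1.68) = -0.84*b^5 - 1.54*b^4 + 5.04*b^3 + 6.36*b^2 - 2.97*b - 2.05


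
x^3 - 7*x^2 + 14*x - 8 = (x - 4)*(x - 2)*(x - 1)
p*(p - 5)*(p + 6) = p^3 + p^2 - 30*p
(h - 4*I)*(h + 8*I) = h^2 + 4*I*h + 32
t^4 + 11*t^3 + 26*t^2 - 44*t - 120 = (t - 2)*(t + 2)*(t + 5)*(t + 6)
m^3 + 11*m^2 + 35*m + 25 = (m + 1)*(m + 5)^2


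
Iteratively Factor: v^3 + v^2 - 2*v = (v + 2)*(v^2 - v) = (v - 1)*(v + 2)*(v)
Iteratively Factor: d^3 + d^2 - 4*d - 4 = (d - 2)*(d^2 + 3*d + 2) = (d - 2)*(d + 1)*(d + 2)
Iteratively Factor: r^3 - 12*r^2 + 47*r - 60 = (r - 3)*(r^2 - 9*r + 20) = (r - 4)*(r - 3)*(r - 5)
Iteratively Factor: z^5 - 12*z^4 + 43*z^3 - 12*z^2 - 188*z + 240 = (z - 4)*(z^4 - 8*z^3 + 11*z^2 + 32*z - 60) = (z - 5)*(z - 4)*(z^3 - 3*z^2 - 4*z + 12) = (z - 5)*(z - 4)*(z - 3)*(z^2 - 4) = (z - 5)*(z - 4)*(z - 3)*(z + 2)*(z - 2)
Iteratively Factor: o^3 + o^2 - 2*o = (o + 2)*(o^2 - o) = o*(o + 2)*(o - 1)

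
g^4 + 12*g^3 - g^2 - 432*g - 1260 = (g - 6)*(g + 5)*(g + 6)*(g + 7)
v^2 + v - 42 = (v - 6)*(v + 7)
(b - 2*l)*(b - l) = b^2 - 3*b*l + 2*l^2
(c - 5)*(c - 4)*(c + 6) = c^3 - 3*c^2 - 34*c + 120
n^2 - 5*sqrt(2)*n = n*(n - 5*sqrt(2))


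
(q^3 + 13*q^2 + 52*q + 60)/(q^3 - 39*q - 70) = (q + 6)/(q - 7)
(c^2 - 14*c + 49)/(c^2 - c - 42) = (c - 7)/(c + 6)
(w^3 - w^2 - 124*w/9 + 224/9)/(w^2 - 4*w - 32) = (w^2 - 5*w + 56/9)/(w - 8)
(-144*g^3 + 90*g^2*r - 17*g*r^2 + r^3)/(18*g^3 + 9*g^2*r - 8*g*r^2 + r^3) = (-8*g + r)/(g + r)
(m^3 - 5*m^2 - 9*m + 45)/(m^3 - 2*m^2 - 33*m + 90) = (m + 3)/(m + 6)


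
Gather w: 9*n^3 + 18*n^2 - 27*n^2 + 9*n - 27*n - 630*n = 9*n^3 - 9*n^2 - 648*n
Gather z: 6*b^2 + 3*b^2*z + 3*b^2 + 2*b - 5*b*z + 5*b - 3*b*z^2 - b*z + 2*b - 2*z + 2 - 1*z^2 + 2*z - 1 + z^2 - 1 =9*b^2 - 3*b*z^2 + 9*b + z*(3*b^2 - 6*b)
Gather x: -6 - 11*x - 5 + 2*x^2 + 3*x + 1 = 2*x^2 - 8*x - 10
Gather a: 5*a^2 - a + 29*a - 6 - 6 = 5*a^2 + 28*a - 12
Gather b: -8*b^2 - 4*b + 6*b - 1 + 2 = -8*b^2 + 2*b + 1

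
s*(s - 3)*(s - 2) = s^3 - 5*s^2 + 6*s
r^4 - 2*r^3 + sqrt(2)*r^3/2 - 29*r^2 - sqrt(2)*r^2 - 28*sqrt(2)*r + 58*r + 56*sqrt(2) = (r - 2)*(r - 4*sqrt(2))*(r + sqrt(2))*(r + 7*sqrt(2)/2)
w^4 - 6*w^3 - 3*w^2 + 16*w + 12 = (w - 6)*(w - 2)*(w + 1)^2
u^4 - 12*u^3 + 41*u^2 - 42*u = u*(u - 7)*(u - 3)*(u - 2)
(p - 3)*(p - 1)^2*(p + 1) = p^4 - 4*p^3 + 2*p^2 + 4*p - 3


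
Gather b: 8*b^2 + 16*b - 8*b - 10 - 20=8*b^2 + 8*b - 30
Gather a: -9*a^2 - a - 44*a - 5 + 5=-9*a^2 - 45*a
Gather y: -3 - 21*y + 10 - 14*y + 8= 15 - 35*y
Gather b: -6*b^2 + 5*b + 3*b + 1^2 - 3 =-6*b^2 + 8*b - 2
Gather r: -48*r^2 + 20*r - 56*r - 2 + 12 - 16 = -48*r^2 - 36*r - 6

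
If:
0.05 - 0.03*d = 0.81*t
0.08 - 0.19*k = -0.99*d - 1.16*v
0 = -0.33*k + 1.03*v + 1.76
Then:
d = 0.942760942760943 - 0.572696663605755*v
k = 3.12121212121212*v + 5.33333333333333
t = 0.0212109875409539*v + 0.0268113231076194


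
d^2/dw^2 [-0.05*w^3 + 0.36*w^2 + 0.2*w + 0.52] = 0.72 - 0.3*w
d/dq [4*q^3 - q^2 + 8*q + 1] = 12*q^2 - 2*q + 8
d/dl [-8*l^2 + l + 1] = 1 - 16*l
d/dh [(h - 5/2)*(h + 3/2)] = 2*h - 1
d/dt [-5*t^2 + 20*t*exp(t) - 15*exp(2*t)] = 20*t*exp(t) - 10*t - 30*exp(2*t) + 20*exp(t)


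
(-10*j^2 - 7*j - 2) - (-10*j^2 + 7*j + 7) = -14*j - 9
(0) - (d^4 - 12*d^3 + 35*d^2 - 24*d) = -d^4 + 12*d^3 - 35*d^2 + 24*d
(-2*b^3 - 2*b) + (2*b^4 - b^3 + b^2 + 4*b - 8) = 2*b^4 - 3*b^3 + b^2 + 2*b - 8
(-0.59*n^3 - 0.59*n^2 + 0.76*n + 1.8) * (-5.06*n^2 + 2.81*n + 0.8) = 2.9854*n^5 + 1.3275*n^4 - 5.9755*n^3 - 7.4444*n^2 + 5.666*n + 1.44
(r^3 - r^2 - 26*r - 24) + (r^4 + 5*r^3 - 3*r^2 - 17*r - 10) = r^4 + 6*r^3 - 4*r^2 - 43*r - 34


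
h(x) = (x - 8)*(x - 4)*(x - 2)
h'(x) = (x - 8)*(x - 4) + (x - 8)*(x - 2) + (x - 4)*(x - 2)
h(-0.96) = -131.55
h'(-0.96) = 85.64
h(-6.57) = -1319.82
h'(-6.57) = 369.45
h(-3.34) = -444.48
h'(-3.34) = 182.99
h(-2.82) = -355.68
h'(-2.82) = 158.82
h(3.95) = 0.39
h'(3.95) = -7.79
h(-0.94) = -129.84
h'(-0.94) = 84.97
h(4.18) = -1.50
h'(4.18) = -8.62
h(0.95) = -22.58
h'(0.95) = 32.11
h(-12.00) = -4480.00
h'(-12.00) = 824.00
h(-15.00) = -7429.00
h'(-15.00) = 1151.00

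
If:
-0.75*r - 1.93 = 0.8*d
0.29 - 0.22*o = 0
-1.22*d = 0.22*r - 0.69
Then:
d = 1.27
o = 1.32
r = -3.93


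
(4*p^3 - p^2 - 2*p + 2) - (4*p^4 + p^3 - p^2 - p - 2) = -4*p^4 + 3*p^3 - p + 4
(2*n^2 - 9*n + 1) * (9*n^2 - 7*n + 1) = 18*n^4 - 95*n^3 + 74*n^2 - 16*n + 1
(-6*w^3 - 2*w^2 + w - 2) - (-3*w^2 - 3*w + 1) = -6*w^3 + w^2 + 4*w - 3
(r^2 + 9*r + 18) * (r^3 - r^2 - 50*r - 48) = r^5 + 8*r^4 - 41*r^3 - 516*r^2 - 1332*r - 864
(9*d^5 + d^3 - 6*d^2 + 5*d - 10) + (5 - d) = 9*d^5 + d^3 - 6*d^2 + 4*d - 5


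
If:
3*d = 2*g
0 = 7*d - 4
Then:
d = 4/7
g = 6/7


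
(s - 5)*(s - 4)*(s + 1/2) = s^3 - 17*s^2/2 + 31*s/2 + 10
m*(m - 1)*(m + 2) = m^3 + m^2 - 2*m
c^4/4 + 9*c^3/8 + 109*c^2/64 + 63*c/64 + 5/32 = (c/4 + 1/2)*(c + 1/4)*(c + 1)*(c + 5/4)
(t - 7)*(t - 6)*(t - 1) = t^3 - 14*t^2 + 55*t - 42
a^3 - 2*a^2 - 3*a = a*(a - 3)*(a + 1)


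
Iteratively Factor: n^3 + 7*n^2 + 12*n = (n + 3)*(n^2 + 4*n) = n*(n + 3)*(n + 4)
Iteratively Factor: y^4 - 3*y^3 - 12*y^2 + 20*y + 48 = (y - 4)*(y^3 + y^2 - 8*y - 12) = (y - 4)*(y - 3)*(y^2 + 4*y + 4) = (y - 4)*(y - 3)*(y + 2)*(y + 2)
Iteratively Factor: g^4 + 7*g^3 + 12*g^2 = (g + 4)*(g^3 + 3*g^2) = g*(g + 4)*(g^2 + 3*g) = g*(g + 3)*(g + 4)*(g)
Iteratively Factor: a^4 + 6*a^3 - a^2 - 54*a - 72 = (a - 3)*(a^3 + 9*a^2 + 26*a + 24) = (a - 3)*(a + 2)*(a^2 + 7*a + 12) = (a - 3)*(a + 2)*(a + 4)*(a + 3)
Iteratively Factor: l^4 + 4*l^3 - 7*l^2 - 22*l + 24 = (l - 2)*(l^3 + 6*l^2 + 5*l - 12) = (l - 2)*(l + 3)*(l^2 + 3*l - 4) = (l - 2)*(l - 1)*(l + 3)*(l + 4)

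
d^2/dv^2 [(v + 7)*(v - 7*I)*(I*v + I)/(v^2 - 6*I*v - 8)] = (v^3*(16 + 42*I) + v^2*(342 + 384*I) + v*(2688 - 1044*I) - 1176 - 4352*I)/(v^6 - 18*I*v^5 - 132*v^4 + 504*I*v^3 + 1056*v^2 - 1152*I*v - 512)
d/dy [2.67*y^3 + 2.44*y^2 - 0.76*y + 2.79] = 8.01*y^2 + 4.88*y - 0.76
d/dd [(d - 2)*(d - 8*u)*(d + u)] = 3*d^2 - 14*d*u - 4*d - 8*u^2 + 14*u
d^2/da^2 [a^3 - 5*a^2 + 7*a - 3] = 6*a - 10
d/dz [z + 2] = 1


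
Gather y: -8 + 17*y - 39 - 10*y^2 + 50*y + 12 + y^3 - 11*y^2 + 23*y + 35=y^3 - 21*y^2 + 90*y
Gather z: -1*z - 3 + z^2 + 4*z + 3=z^2 + 3*z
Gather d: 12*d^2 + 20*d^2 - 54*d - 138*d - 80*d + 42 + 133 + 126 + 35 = 32*d^2 - 272*d + 336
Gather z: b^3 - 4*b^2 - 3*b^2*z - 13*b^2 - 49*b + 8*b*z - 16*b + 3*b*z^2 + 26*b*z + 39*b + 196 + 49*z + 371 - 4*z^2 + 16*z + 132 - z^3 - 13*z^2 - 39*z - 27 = b^3 - 17*b^2 - 26*b - z^3 + z^2*(3*b - 17) + z*(-3*b^2 + 34*b + 26) + 672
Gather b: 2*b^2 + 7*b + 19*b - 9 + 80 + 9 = 2*b^2 + 26*b + 80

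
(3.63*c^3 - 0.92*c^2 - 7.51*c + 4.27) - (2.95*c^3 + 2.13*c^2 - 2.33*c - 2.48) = 0.68*c^3 - 3.05*c^2 - 5.18*c + 6.75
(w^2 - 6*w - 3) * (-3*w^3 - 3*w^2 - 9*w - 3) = -3*w^5 + 15*w^4 + 18*w^3 + 60*w^2 + 45*w + 9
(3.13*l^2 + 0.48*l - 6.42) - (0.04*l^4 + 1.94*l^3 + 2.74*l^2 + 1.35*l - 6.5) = -0.04*l^4 - 1.94*l^3 + 0.39*l^2 - 0.87*l + 0.0800000000000001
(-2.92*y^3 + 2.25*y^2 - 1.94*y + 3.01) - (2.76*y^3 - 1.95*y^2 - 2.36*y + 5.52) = -5.68*y^3 + 4.2*y^2 + 0.42*y - 2.51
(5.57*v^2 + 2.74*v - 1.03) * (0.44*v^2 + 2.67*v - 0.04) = 2.4508*v^4 + 16.0775*v^3 + 6.6398*v^2 - 2.8597*v + 0.0412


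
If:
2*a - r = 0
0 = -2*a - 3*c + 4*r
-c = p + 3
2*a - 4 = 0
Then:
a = 2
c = 4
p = -7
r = 4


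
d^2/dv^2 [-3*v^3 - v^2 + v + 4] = -18*v - 2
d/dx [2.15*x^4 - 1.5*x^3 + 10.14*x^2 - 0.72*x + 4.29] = 8.6*x^3 - 4.5*x^2 + 20.28*x - 0.72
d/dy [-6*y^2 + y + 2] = 1 - 12*y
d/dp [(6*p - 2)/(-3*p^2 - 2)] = 6*(3*p^2 - 2*p - 2)/(9*p^4 + 12*p^2 + 4)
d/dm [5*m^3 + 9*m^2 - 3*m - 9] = 15*m^2 + 18*m - 3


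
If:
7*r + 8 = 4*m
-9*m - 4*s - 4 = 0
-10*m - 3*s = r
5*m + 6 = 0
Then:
No Solution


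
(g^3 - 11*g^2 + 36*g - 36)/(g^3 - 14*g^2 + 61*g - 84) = (g^2 - 8*g + 12)/(g^2 - 11*g + 28)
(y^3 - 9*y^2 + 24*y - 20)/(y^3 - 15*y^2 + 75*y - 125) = (y^2 - 4*y + 4)/(y^2 - 10*y + 25)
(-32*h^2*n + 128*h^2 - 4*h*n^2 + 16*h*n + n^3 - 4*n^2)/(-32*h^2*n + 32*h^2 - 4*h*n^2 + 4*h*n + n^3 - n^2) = (n - 4)/(n - 1)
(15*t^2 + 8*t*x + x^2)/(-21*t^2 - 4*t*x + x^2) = (5*t + x)/(-7*t + x)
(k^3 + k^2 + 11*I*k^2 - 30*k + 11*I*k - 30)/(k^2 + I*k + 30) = (k^2 + k*(1 + 5*I) + 5*I)/(k - 5*I)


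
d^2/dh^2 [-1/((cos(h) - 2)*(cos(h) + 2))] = 2*(2*sin(h)^4 - 9*sin(h)^2 + 3)/((cos(h) - 2)^3*(cos(h) + 2)^3)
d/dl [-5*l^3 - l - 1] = -15*l^2 - 1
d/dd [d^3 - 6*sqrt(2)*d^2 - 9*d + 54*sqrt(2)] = 3*d^2 - 12*sqrt(2)*d - 9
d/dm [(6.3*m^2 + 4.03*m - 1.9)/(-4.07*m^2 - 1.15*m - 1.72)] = (9.1571*m^2 - 37.138*m - 9.1166)/(16.5649*m^4 + 9.361*m^3 + 15.3233*m^2 + 3.956*m + 2.9584)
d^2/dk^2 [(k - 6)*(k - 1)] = 2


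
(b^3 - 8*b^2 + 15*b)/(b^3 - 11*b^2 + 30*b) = (b - 3)/(b - 6)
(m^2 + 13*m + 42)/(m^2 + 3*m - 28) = (m + 6)/(m - 4)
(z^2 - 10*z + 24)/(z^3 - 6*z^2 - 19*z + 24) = (z^2 - 10*z + 24)/(z^3 - 6*z^2 - 19*z + 24)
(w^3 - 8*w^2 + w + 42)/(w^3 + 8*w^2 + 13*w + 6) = (w^3 - 8*w^2 + w + 42)/(w^3 + 8*w^2 + 13*w + 6)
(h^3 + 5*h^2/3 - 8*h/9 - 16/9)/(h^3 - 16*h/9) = (3*h^2 + h - 4)/(h*(3*h - 4))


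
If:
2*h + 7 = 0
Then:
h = -7/2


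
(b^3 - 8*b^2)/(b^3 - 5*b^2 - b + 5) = b^2*(b - 8)/(b^3 - 5*b^2 - b + 5)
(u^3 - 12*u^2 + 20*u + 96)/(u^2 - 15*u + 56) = (u^2 - 4*u - 12)/(u - 7)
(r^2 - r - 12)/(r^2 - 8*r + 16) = (r + 3)/(r - 4)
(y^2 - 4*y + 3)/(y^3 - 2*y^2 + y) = (y - 3)/(y*(y - 1))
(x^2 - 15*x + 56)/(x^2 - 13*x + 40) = (x - 7)/(x - 5)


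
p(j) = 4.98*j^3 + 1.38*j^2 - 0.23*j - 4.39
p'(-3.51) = 174.14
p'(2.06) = 68.85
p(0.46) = -3.72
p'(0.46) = 4.20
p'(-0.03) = -0.30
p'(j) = 14.94*j^2 + 2.76*j - 0.23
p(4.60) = 508.49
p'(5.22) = 421.27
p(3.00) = 141.80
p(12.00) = 8797.01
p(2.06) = 44.53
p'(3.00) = 142.51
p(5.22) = 740.35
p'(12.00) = 2184.25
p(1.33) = 9.46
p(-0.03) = -4.38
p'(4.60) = 328.60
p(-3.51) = -201.93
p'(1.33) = 29.87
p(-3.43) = -188.33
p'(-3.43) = 166.07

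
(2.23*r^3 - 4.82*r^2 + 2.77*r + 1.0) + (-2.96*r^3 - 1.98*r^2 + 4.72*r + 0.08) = -0.73*r^3 - 6.8*r^2 + 7.49*r + 1.08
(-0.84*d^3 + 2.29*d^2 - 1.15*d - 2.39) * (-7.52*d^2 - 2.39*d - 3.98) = 6.3168*d^5 - 15.2132*d^4 + 6.5181*d^3 + 11.6071*d^2 + 10.2891*d + 9.5122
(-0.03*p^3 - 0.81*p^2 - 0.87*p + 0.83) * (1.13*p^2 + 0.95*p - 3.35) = -0.0339*p^5 - 0.9438*p^4 - 1.6521*p^3 + 2.8249*p^2 + 3.703*p - 2.7805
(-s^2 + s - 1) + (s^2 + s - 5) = 2*s - 6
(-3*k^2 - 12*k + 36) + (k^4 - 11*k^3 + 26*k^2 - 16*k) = k^4 - 11*k^3 + 23*k^2 - 28*k + 36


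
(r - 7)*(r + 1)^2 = r^3 - 5*r^2 - 13*r - 7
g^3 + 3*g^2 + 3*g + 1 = (g + 1)^3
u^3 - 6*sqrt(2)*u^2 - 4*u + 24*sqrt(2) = (u - 2)*(u + 2)*(u - 6*sqrt(2))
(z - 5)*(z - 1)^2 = z^3 - 7*z^2 + 11*z - 5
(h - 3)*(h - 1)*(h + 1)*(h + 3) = h^4 - 10*h^2 + 9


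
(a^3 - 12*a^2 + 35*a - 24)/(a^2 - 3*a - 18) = (-a^3 + 12*a^2 - 35*a + 24)/(-a^2 + 3*a + 18)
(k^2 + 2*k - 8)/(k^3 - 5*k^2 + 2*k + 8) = (k + 4)/(k^2 - 3*k - 4)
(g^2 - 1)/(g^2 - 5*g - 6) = (g - 1)/(g - 6)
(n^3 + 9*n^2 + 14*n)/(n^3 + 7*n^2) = (n + 2)/n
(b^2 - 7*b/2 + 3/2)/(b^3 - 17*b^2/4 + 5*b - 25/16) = 8*(b - 3)/(8*b^2 - 30*b + 25)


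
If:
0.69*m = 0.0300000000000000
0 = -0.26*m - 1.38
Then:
No Solution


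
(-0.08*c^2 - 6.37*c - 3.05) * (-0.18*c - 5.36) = 0.0144*c^3 + 1.5754*c^2 + 34.6922*c + 16.348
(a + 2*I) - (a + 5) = -5 + 2*I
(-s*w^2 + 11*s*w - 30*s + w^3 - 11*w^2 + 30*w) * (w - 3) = -s*w^3 + 14*s*w^2 - 63*s*w + 90*s + w^4 - 14*w^3 + 63*w^2 - 90*w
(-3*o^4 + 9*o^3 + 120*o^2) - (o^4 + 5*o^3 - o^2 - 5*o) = -4*o^4 + 4*o^3 + 121*o^2 + 5*o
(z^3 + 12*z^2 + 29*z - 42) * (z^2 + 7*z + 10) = z^5 + 19*z^4 + 123*z^3 + 281*z^2 - 4*z - 420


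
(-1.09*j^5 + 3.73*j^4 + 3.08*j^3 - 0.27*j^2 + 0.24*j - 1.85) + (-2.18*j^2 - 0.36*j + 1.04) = -1.09*j^5 + 3.73*j^4 + 3.08*j^3 - 2.45*j^2 - 0.12*j - 0.81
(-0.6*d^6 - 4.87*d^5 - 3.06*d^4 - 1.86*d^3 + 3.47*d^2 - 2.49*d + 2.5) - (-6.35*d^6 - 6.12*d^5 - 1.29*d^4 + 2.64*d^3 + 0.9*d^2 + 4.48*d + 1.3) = 5.75*d^6 + 1.25*d^5 - 1.77*d^4 - 4.5*d^3 + 2.57*d^2 - 6.97*d + 1.2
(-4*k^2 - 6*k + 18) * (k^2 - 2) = -4*k^4 - 6*k^3 + 26*k^2 + 12*k - 36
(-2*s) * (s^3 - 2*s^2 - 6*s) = -2*s^4 + 4*s^3 + 12*s^2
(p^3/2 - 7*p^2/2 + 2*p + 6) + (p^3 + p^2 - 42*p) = 3*p^3/2 - 5*p^2/2 - 40*p + 6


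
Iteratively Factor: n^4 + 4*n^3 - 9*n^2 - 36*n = (n + 3)*(n^3 + n^2 - 12*n) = (n + 3)*(n + 4)*(n^2 - 3*n) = n*(n + 3)*(n + 4)*(n - 3)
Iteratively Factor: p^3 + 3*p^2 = (p)*(p^2 + 3*p) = p*(p + 3)*(p)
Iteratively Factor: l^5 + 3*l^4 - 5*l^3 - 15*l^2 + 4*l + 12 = (l - 1)*(l^4 + 4*l^3 - l^2 - 16*l - 12) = (l - 1)*(l + 2)*(l^3 + 2*l^2 - 5*l - 6) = (l - 1)*(l + 2)*(l + 3)*(l^2 - l - 2) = (l - 1)*(l + 1)*(l + 2)*(l + 3)*(l - 2)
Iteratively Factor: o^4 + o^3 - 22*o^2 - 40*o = (o)*(o^3 + o^2 - 22*o - 40) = o*(o + 2)*(o^2 - o - 20) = o*(o + 2)*(o + 4)*(o - 5)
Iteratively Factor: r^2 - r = (r)*(r - 1)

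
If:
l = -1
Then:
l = -1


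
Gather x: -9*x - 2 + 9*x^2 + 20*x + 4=9*x^2 + 11*x + 2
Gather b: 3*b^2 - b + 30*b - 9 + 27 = 3*b^2 + 29*b + 18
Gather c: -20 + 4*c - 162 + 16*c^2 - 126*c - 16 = 16*c^2 - 122*c - 198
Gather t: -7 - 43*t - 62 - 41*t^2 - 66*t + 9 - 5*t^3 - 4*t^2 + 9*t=-5*t^3 - 45*t^2 - 100*t - 60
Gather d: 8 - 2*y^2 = 8 - 2*y^2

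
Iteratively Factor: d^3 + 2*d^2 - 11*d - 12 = (d + 1)*(d^2 + d - 12) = (d + 1)*(d + 4)*(d - 3)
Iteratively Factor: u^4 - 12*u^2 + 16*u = (u - 2)*(u^3 + 2*u^2 - 8*u) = (u - 2)^2*(u^2 + 4*u) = (u - 2)^2*(u + 4)*(u)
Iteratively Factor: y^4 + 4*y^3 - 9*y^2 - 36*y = (y)*(y^3 + 4*y^2 - 9*y - 36) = y*(y - 3)*(y^2 + 7*y + 12) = y*(y - 3)*(y + 3)*(y + 4)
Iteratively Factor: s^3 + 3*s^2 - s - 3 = (s - 1)*(s^2 + 4*s + 3) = (s - 1)*(s + 1)*(s + 3)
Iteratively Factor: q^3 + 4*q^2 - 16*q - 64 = (q + 4)*(q^2 - 16) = (q - 4)*(q + 4)*(q + 4)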